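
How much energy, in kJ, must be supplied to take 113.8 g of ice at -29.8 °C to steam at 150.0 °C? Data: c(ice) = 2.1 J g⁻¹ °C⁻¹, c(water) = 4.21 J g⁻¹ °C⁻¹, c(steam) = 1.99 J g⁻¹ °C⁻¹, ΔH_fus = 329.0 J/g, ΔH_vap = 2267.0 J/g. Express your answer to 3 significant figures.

q1 (heat ice -29.8→0.0 °C): 113.8 × 2.1 × 29.8 = 7122 J
q2 (melt at 0 °C): 113.8 × 329.0 = 37440 J
q3 (heat water 0.0→100.0 °C): 113.8 × 4.21 × 100.0 = 47910 J
q4 (vaporize at 100 °C): 113.8 × 2267.0 = 257985 J
q5 (heat steam 100.0→150.0 °C): 113.8 × 1.99 × 50.0 = 11323 J
Total: 7122 + 37440 + 47910 + 257985 + 11323 = 361780 J = 362 kJ

q = 362 kJ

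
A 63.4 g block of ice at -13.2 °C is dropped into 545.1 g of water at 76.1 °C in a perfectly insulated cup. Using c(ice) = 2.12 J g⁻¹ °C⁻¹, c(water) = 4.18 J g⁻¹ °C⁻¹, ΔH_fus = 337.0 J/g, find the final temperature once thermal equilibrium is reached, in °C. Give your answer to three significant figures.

T_f = 59.1 °C

Heat to bring ice to 0 °C and melt it: q₁ = 63.4×2.12×13.2 + 63.4×337.0 = 23140 J
Heat the water can supply cooling to 0 °C: 545.1×4.18×76.1 = 173395 J > q₁, so all ice melts.
Energy balance: 545.1×4.18×(76.1 − T) = 23140 + 63.4×4.18×(T − 0)
2278.518(76.1 − T) = 23140 + 265.012 T
173395 − 23140 = 2543.530 T
T = 150255 / 2543.530 = 59.07 °C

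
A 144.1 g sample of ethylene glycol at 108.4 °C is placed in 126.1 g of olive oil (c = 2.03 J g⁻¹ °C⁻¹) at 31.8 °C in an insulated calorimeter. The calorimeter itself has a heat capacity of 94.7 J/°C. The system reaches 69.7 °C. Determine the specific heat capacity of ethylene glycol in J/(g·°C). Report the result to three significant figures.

q_gained = (126.1 × 2.03 + 94.7) × (69.7 − 31.8) = 13290 J
q_lost = 144.1 × c × (108.4 − 69.7) = 5576.67 c
Set equal: c = 13290 / 5576.67 = 2.38 J/(g·°C)

c = 2.38 J/(g·°C)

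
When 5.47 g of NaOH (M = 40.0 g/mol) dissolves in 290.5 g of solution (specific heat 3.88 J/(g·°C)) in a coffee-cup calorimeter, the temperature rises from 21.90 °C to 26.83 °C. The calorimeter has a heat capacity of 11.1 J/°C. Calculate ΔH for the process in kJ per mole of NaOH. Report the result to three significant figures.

|ΔT| = |26.83 − 21.90| = 4.93 °C
|q_surr| = (290.5 × 3.88 + 11.1) × 4.93 = 1138.24 × 4.93 = 5612 J
n(NaOH) = 5.47 / 40.0 = 0.1368 mol
Temperature rose, so q_rxn = −|q_surr| = -5.612 kJ
ΔH = q_rxn / n = -41.02 kJ/mol

ΔH = -41.0 kJ/mol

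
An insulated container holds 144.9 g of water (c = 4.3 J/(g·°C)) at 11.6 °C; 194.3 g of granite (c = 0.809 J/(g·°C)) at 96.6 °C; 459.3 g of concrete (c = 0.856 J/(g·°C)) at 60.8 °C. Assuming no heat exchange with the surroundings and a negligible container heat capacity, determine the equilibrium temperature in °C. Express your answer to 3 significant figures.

Σ mᵢcᵢ(T − Tᵢ) = 0  ⇒  T = Σ mᵢcᵢTᵢ / Σ mᵢcᵢ
Σ mᵢcᵢ = 144.9×4.3 + 194.3×0.809 + 459.3×0.856 = 1173.4195
Σ mᵢcᵢTᵢ = 623.07×11.6 + 157.1887×96.6 + 393.1608×60.8 = 46316
T = 46316 / 1173.4195 = 39.47 °C

T_f = 39.5 °C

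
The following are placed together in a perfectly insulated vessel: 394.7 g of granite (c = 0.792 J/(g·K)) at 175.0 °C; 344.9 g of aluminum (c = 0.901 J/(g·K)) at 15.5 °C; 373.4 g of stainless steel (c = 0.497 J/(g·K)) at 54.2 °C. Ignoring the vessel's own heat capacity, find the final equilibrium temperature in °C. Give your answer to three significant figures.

T_f = 86.0 °C

Σ mᵢcᵢ(T − Tᵢ) = 0  ⇒  T = Σ mᵢcᵢTᵢ / Σ mᵢcᵢ
Σ mᵢcᵢ = 394.7×0.792 + 344.9×0.901 + 373.4×0.497 = 808.9371
Σ mᵢcᵢTᵢ = 312.6024×175.0 + 310.7549×15.5 + 185.5798×54.2 = 69581
T = 69581 / 808.9371 = 86.02 °C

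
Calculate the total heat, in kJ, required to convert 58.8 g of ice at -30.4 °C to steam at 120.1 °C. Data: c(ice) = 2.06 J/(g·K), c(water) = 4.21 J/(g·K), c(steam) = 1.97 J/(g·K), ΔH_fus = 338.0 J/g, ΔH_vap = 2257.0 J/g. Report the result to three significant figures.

q = 183 kJ

q1 (heat ice -30.4→0.0 °C): 58.8 × 2.06 × 30.4 = 3682 J
q2 (melt at 0 °C): 58.8 × 338.0 = 19874 J
q3 (heat water 0.0→100.0 °C): 58.8 × 4.21 × 100.0 = 24755 J
q4 (vaporize at 100 °C): 58.8 × 2257.0 = 132712 J
q5 (heat steam 100.0→120.1 °C): 58.8 × 1.97 × 20.1 = 2328 J
Total: 3682 + 19874 + 24755 + 132712 + 2328 = 183351 J = 183 kJ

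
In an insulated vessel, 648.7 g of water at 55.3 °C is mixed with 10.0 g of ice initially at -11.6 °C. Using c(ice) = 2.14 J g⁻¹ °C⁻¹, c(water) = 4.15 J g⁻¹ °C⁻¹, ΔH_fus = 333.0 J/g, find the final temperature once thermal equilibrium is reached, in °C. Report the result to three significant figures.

T_f = 53.2 °C

Heat to bring ice to 0 °C and melt it: q₁ = 10.0×2.14×11.6 + 10.0×333.0 = 3578.2 J
Heat the water can supply cooling to 0 °C: 648.7×4.15×55.3 = 148873 J > q₁, so all ice melts.
Energy balance: 648.7×4.15×(55.3 − T) = 3578.2 + 10.0×4.15×(T − 0)
2692.105(55.3 − T) = 3578.2 + 41.5 T
148873 − 3578.2 = 2733.605 T
T = 145294.8 / 2733.605 = 53.15 °C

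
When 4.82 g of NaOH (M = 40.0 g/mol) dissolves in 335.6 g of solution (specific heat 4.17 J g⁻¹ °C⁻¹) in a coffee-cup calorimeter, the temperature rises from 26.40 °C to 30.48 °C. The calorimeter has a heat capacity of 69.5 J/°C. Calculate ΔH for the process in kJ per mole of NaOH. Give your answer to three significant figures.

ΔH = -49.7 kJ/mol

|ΔT| = |30.48 − 26.40| = 4.08 °C
|q_surr| = (335.6 × 4.17 + 69.5) × 4.08 = 1468.952 × 4.08 = 5993 J
n(NaOH) = 4.82 / 40.0 = 0.1205 mol
Temperature rose, so q_rxn = −|q_surr| = -5.993 kJ
ΔH = q_rxn / n = -49.73 kJ/mol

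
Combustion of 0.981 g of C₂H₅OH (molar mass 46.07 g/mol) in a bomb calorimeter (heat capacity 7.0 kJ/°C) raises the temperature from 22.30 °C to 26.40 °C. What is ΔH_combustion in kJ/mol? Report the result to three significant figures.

ΔT = 26.40 − 22.30 = 4.10 °C
q_cal = C_cal × ΔT = 7.0 × 4.10 = 28.7 kJ
n = 0.981 / 46.07 = 0.02129 mol
q_rxn = −q_cal = -28.7 kJ
ΔH = -28.7 / 0.02129 = -1348 kJ/mol

ΔH = -1350 kJ/mol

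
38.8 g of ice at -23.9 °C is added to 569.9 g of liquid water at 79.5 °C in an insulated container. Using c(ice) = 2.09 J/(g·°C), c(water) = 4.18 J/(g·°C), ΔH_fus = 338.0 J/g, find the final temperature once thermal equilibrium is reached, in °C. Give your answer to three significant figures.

T_f = 68.5 °C

Heat to bring ice to 0 °C and melt it: q₁ = 38.8×2.09×23.9 + 38.8×338.0 = 15052 J
Heat the water can supply cooling to 0 °C: 569.9×4.18×79.5 = 189383 J > q₁, so all ice melts.
Energy balance: 569.9×4.18×(79.5 − T) = 15052 + 38.8×4.18×(T − 0)
2382.182(79.5 − T) = 15052 + 162.184 T
189383 − 15052 = 2544.366 T
T = 174331 / 2544.366 = 68.52 °C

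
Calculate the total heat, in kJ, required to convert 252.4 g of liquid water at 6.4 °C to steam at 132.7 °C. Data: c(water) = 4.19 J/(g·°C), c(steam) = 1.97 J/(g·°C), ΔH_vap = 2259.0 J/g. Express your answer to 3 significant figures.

q = 685 kJ

q1 (heat water 6.4→100.0 °C): 252.4 × 4.19 × 93.6 = 98987 J
q2 (vaporize at 100 °C): 252.4 × 2259.0 = 570172 J
q3 (heat steam 100.0→132.7 °C): 252.4 × 1.97 × 32.7 = 16259 J
Total: 98987 + 570172 + 16259 = 685418 J = 685 kJ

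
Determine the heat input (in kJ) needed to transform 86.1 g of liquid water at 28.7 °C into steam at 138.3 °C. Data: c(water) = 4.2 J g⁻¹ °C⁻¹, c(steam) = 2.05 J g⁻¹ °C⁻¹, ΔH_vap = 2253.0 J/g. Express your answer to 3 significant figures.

q1 (heat water 28.7→100.0 °C): 86.1 × 4.2 × 71.3 = 25784 J
q2 (vaporize at 100 °C): 86.1 × 2253.0 = 193983 J
q3 (heat steam 100.0→138.3 °C): 86.1 × 2.05 × 38.3 = 6760 J
Total: 25784 + 193983 + 6760 = 226527 J = 227 kJ

q = 227 kJ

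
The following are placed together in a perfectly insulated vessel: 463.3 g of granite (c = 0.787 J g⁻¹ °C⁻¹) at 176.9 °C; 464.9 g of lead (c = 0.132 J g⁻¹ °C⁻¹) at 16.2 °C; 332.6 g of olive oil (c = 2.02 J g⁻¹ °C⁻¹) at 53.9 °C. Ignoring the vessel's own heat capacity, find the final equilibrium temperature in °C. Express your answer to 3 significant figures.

Σ mᵢcᵢ(T − Tᵢ) = 0  ⇒  T = Σ mᵢcᵢTᵢ / Σ mᵢcᵢ
Σ mᵢcᵢ = 463.3×0.787 + 464.9×0.132 + 332.6×2.02 = 1097.8359
Σ mᵢcᵢTᵢ = 364.6171×176.9 + 61.3668×16.2 + 671.852×53.9 = 101710
T = 101710 / 1097.8359 = 92.646 °C

T_f = 92.6 °C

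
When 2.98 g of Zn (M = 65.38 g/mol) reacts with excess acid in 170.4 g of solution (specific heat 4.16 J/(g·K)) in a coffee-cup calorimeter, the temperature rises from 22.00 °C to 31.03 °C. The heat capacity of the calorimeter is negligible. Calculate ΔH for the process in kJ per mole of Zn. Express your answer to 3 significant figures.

|ΔT| = |31.03 − 22.00| = 9.03 °C
|q_surr| = (170.4 × 4.16) × 9.03 = 708.864 × 9.03 = 6401 J
n(Zn) = 2.98 / 65.38 = 0.04558 mol
Temperature rose, so q_rxn = −|q_surr| = -6.401 kJ
ΔH = q_rxn / n = -140.4 kJ/mol

ΔH = -140 kJ/mol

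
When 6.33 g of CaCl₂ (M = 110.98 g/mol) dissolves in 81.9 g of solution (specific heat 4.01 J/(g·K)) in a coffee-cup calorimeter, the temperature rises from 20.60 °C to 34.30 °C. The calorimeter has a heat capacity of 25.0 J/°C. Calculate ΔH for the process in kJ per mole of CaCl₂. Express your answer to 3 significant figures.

ΔH = -84.9 kJ/mol

|ΔT| = |34.30 − 20.60| = 13.70 °C
|q_surr| = (81.9 × 4.01 + 25.0) × 13.70 = 353.419 × 13.70 = 4842 J
n(CaCl₂) = 6.33 / 110.98 = 0.05704 mol
Temperature rose, so q_rxn = −|q_surr| = -4.842 kJ
ΔH = q_rxn / n = -84.89 kJ/mol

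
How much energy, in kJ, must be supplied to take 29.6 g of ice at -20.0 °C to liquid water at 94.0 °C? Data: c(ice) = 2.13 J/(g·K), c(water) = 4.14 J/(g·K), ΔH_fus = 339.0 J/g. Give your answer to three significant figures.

q1 (heat ice -20.0→0.0 °C): 29.6 × 2.13 × 20.0 = 1261 J
q2 (melt at 0 °C): 29.6 × 339.0 = 10034 J
q3 (heat water 0.0→94.0 °C): 29.6 × 4.14 × 94.0 = 11519 J
Total: 1261 + 10034 + 11519 = 22814 J = 22.8 kJ

q = 22.8 kJ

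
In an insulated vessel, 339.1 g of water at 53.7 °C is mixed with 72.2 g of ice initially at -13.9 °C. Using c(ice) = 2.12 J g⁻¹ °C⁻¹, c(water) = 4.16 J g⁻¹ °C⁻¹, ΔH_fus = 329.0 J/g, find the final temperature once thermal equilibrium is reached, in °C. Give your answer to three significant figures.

Heat to bring ice to 0 °C and melt it: q₁ = 72.2×2.12×13.9 + 72.2×329.0 = 25881 J
Heat the water can supply cooling to 0 °C: 339.1×4.16×53.7 = 75752.2 J > q₁, so all ice melts.
Energy balance: 339.1×4.16×(53.7 − T) = 25881 + 72.2×4.16×(T − 0)
1410.656(53.7 − T) = 25881 + 300.352 T
75752.2 − 25881 = 1711.008 T
T = 49871.2 / 1711.008 = 29.147 °C

T_f = 29.1 °C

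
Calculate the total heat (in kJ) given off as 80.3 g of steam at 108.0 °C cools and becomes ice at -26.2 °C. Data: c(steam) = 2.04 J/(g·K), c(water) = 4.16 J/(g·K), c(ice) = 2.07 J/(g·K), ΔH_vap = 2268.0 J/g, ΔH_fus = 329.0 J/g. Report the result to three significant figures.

q = 248 kJ

q1 (cool steam 108.0→100 °C): 80.3 × 2.04 × 8.0 = 1310 J
q2 (condense at 100 °C): 80.3 × 2268.0 = 182120 J
q3 (cool water 100→0 °C): 80.3 × 4.16 × 100.0 = 33405 J
q4 (freeze at 0 °C): 80.3 × 329.0 = 26419 J
q5 (cool ice 0→-26.2 °C): 80.3 × 2.07 × 26.2 = 4355 J
Total: 1310 + 182120 + 33405 + 26419 + 4355 = 247609 J = 248 kJ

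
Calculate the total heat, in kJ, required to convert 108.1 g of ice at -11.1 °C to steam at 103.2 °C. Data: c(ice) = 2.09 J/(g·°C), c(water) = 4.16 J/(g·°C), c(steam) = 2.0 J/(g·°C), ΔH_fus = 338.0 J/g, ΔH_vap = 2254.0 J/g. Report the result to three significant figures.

q = 328 kJ

q1 (heat ice -11.1→0.0 °C): 108.1 × 2.09 × 11.1 = 2508 J
q2 (melt at 0 °C): 108.1 × 338.0 = 36538 J
q3 (heat water 0.0→100.0 °C): 108.1 × 4.16 × 100.0 = 44970 J
q4 (vaporize at 100 °C): 108.1 × 2254.0 = 243657 J
q5 (heat steam 100.0→103.2 °C): 108.1 × 2.0 × 3.2 = 692 J
Total: 2508 + 36538 + 44970 + 243657 + 692 = 328365 J = 328 kJ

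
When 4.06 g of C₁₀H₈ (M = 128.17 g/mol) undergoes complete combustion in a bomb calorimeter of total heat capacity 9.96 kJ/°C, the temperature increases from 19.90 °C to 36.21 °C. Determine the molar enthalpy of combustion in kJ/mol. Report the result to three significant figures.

ΔT = 36.21 − 19.90 = 16.31 °C
q_cal = C_cal × ΔT = 9.96 × 16.31 = 162.4476 kJ
n = 4.06 / 128.17 = 0.03168 mol
q_rxn = −q_cal = -162.4476 kJ
ΔH = -162.4476 / 0.03168 = -5128 kJ/mol

ΔH = -5130 kJ/mol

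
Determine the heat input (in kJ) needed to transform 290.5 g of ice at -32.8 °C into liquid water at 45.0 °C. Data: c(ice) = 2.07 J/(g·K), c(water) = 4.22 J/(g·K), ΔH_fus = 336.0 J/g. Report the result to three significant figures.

q1 (heat ice -32.8→0.0 °C): 290.5 × 2.07 × 32.8 = 19724 J
q2 (melt at 0 °C): 290.5 × 336.0 = 97608 J
q3 (heat water 0.0→45.0 °C): 290.5 × 4.22 × 45.0 = 55166 J
Total: 19724 + 97608 + 55166 = 172498 J = 172 kJ

q = 172 kJ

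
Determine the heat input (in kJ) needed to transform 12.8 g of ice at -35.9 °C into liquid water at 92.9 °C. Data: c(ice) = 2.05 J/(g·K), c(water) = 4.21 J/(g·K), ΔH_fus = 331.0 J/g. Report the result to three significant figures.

q = 10.2 kJ

q1 (heat ice -35.9→0.0 °C): 12.8 × 2.05 × 35.9 = 942 J
q2 (melt at 0 °C): 12.8 × 331.0 = 4237 J
q3 (heat water 0.0→92.9 °C): 12.8 × 4.21 × 92.9 = 5006 J
Total: 942 + 4237 + 5006 = 10185 J = 10.2 kJ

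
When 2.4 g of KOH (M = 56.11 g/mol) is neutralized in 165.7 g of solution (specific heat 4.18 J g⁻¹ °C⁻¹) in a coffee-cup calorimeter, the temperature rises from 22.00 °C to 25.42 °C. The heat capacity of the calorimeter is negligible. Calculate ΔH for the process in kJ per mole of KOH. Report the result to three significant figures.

|ΔT| = |25.42 − 22.00| = 3.42 °C
|q_surr| = (165.7 × 4.18) × 3.42 = 692.626 × 3.42 = 2369 J
n(KOH) = 2.4 / 56.11 = 0.04277 mol
Temperature rose, so q_rxn = −|q_surr| = -2.369 kJ
ΔH = q_rxn / n = -55.39 kJ/mol

ΔH = -55.4 kJ/mol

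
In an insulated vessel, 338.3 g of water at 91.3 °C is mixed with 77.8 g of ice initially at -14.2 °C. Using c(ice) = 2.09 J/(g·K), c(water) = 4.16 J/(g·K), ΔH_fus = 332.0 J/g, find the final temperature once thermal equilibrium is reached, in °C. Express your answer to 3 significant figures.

Heat to bring ice to 0 °C and melt it: q₁ = 77.8×2.09×14.2 + 77.8×332.0 = 28139 J
Heat the water can supply cooling to 0 °C: 338.3×4.16×91.3 = 128489 J > q₁, so all ice melts.
Energy balance: 338.3×4.16×(91.3 − T) = 28139 + 77.8×4.16×(T − 0)
1407.328(91.3 − T) = 28139 + 323.648 T
128489 − 28139 = 1730.976 T
T = 100350 / 1730.976 = 57.97 °C

T_f = 58.0 °C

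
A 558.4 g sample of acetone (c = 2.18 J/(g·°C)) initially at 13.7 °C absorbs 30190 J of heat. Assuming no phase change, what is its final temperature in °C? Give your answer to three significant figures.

T_f = 38.5 °C

ΔT = q / (m c) = 30190 / (558.4 × 2.18) = 24.80 °C
T_f = 13.7 + 24.80 = 38.50 °C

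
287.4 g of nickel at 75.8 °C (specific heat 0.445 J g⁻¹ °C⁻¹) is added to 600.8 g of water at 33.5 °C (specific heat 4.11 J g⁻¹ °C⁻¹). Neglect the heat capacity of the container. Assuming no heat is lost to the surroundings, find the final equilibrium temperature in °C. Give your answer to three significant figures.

Heat lost by nickel = heat gained by water.
(287.4)(0.445)(75.8 − T) = (600.8)(4.11)(T − 33.5)
127.893 (75.8 − T) = 2469.288 (T − 33.5)
9694.3 − 127.893 T = 2469.288 T − 82721
92415.3 = 2597.181 T
T = 35.58 °C

T_f = 35.6 °C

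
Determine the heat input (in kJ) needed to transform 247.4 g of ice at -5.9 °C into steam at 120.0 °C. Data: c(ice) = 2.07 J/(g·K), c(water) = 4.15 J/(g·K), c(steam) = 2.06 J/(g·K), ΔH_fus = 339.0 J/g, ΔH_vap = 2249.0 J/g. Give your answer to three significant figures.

q1 (heat ice -5.9→0.0 °C): 247.4 × 2.07 × 5.9 = 3021 J
q2 (melt at 0 °C): 247.4 × 339.0 = 83869 J
q3 (heat water 0.0→100.0 °C): 247.4 × 4.15 × 100.0 = 102671 J
q4 (vaporize at 100 °C): 247.4 × 2249.0 = 556403 J
q5 (heat steam 100.0→120.0 °C): 247.4 × 2.06 × 20.0 = 10193 J
Total: 3021 + 83869 + 102671 + 556403 + 10193 = 756157 J = 756 kJ

q = 756 kJ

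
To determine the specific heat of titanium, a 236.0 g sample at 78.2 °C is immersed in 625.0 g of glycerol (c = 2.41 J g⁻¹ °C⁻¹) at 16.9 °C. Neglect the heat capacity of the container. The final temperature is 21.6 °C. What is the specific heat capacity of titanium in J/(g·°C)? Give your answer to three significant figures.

c = 0.530 J/(g·°C)

q_gained = (625.0 × 2.41) × (21.6 − 16.9) = 7079 J
q_lost = 236.0 × c × (78.2 − 21.6) = 13357.6 c
Set equal: c = 7079 / 13357.6 = 0.530 J/(g·°C)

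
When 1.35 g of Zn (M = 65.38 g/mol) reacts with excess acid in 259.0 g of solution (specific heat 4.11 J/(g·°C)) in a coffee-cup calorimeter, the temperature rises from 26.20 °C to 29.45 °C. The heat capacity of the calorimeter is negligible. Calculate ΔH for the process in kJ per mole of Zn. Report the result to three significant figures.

ΔH = -168 kJ/mol

|ΔT| = |29.45 − 26.20| = 3.25 °C
|q_surr| = (259.0 × 4.11) × 3.25 = 1064.49 × 3.25 = 3460 J
n(Zn) = 1.35 / 65.38 = 0.02065 mol
Temperature rose, so q_rxn = −|q_surr| = -3.460 kJ
ΔH = q_rxn / n = -167.6 kJ/mol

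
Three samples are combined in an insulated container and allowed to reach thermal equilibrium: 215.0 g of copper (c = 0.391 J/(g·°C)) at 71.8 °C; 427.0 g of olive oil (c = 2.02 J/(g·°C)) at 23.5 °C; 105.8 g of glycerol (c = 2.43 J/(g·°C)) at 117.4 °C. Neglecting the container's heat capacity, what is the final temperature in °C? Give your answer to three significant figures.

Σ mᵢcᵢ(T − Tᵢ) = 0  ⇒  T = Σ mᵢcᵢTᵢ / Σ mᵢcᵢ
Σ mᵢcᵢ = 215.0×0.391 + 427.0×2.02 + 105.8×2.43 = 1203.699
Σ mᵢcᵢTᵢ = 84.065×71.8 + 862.54×23.5 + 257.094×117.4 = 56488
T = 56488 / 1203.699 = 46.93 °C

T_f = 46.9 °C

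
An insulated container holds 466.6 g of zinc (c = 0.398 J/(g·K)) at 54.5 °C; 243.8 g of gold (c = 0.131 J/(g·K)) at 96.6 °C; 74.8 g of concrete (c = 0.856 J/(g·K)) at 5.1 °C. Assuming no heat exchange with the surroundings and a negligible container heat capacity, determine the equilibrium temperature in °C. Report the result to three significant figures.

Σ mᵢcᵢ(T − Tᵢ) = 0  ⇒  T = Σ mᵢcᵢTᵢ / Σ mᵢcᵢ
Σ mᵢcᵢ = 466.6×0.398 + 243.8×0.131 + 74.8×0.856 = 281.6734
Σ mᵢcᵢTᵢ = 185.7068×54.5 + 31.9378×96.6 + 64.0288×5.1 = 13533
T = 13533 / 281.6734 = 48.045 °C

T_f = 48.0 °C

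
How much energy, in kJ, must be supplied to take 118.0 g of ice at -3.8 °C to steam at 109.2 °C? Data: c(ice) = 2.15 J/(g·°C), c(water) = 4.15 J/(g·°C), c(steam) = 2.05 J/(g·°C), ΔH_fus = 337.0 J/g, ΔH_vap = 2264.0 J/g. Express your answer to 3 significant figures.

q = 359 kJ

q1 (heat ice -3.8→0.0 °C): 118.0 × 2.15 × 3.8 = 964 J
q2 (melt at 0 °C): 118.0 × 337.0 = 39766 J
q3 (heat water 0.0→100.0 °C): 118.0 × 4.15 × 100.0 = 48970 J
q4 (vaporize at 100 °C): 118.0 × 2264.0 = 267152 J
q5 (heat steam 100.0→109.2 °C): 118.0 × 2.05 × 9.2 = 2225 J
Total: 964 + 39766 + 48970 + 267152 + 2225 = 359077 J = 359 kJ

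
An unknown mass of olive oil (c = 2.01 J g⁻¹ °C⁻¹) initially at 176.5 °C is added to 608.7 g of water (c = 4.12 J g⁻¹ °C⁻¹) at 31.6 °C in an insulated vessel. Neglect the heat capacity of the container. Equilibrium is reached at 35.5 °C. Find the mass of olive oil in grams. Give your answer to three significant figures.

m = 34.5 g

q_gained = (608.7 × 4.12) × (35.5 − 31.6) = 9781 J
q_lost = m × 2.01 × (176.5 − 35.5) = 283.41 m
m = 9781 / 283.41 = 34.5 g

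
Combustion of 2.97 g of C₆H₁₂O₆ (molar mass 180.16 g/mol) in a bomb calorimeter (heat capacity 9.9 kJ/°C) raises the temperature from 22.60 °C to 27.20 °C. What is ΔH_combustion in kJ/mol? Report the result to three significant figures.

ΔH = -2760 kJ/mol

ΔT = 27.20 − 22.60 = 4.60 °C
q_cal = C_cal × ΔT = 9.9 × 4.60 = 45.54 kJ
n = 2.97 / 180.16 = 0.01649 mol
q_rxn = −q_cal = -45.54 kJ
ΔH = -45.54 / 0.01649 = -2762 kJ/mol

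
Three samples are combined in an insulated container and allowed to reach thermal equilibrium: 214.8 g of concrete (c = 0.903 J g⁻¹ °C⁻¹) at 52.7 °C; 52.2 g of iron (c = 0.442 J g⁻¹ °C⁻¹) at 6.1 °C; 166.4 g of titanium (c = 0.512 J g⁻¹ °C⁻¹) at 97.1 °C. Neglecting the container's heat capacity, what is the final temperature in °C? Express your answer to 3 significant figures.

T_f = 61.7 °C

Σ mᵢcᵢ(T − Tᵢ) = 0  ⇒  T = Σ mᵢcᵢTᵢ / Σ mᵢcᵢ
Σ mᵢcᵢ = 214.8×0.903 + 52.2×0.442 + 166.4×0.512 = 302.2336
Σ mᵢcᵢTᵢ = 193.9644×52.7 + 23.0724×6.1 + 85.1968×97.1 = 18635
T = 18635 / 302.2336 = 61.66 °C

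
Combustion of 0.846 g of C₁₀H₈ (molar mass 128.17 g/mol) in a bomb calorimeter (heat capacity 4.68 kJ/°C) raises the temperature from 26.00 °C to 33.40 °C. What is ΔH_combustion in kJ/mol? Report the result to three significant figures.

ΔT = 33.40 − 26.00 = 7.40 °C
q_cal = C_cal × ΔT = 4.68 × 7.40 = 34.632 kJ
n = 0.846 / 128.17 = 0.006601 mol
q_rxn = −q_cal = -34.632 kJ
ΔH = -34.632 / 0.006601 = -5246 kJ/mol

ΔH = -5250 kJ/mol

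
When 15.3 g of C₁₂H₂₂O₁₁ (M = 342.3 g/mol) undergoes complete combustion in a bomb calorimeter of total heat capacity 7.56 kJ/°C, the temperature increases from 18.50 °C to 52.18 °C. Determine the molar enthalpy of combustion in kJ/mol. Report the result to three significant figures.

ΔH = -5700 kJ/mol

ΔT = 52.18 − 18.50 = 33.68 °C
q_cal = C_cal × ΔT = 7.56 × 33.68 = 254.6208 kJ
n = 15.3 / 342.3 = 0.04470 mol
q_rxn = −q_cal = -254.6208 kJ
ΔH = -254.6208 / 0.04470 = -5696 kJ/mol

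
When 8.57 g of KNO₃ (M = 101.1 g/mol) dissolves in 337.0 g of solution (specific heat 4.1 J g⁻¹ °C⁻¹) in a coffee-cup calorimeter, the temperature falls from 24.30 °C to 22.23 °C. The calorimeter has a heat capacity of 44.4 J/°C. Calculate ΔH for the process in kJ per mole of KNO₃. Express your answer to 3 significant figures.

ΔH = 34.8 kJ/mol

|ΔT| = |22.23 − 24.30| = 2.07 °C
|q_surr| = (337.0 × 4.1 + 44.4) × 2.07 = 1426.1 × 2.07 = 2952 J
n(KNO₃) = 8.57 / 101.1 = 0.08477 mol
Temperature fell, so q_rxn = +|q_surr| = 2.952 kJ
ΔH = q_rxn / n = 34.82 kJ/mol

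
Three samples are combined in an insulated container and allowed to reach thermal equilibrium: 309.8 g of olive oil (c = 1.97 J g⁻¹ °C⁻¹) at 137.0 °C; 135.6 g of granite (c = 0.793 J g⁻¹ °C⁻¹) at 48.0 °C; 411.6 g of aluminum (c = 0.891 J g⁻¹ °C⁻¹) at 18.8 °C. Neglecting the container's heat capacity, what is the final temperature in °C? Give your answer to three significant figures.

Σ mᵢcᵢ(T − Tᵢ) = 0  ⇒  T = Σ mᵢcᵢTᵢ / Σ mᵢcᵢ
Σ mᵢcᵢ = 309.8×1.97 + 135.6×0.793 + 411.6×0.891 = 1084.5724
Σ mᵢcᵢTᵢ = 610.306×137.0 + 107.5308×48.0 + 366.7356×18.8 = 95668
T = 95668 / 1084.5724 = 88.21 °C

T_f = 88.2 °C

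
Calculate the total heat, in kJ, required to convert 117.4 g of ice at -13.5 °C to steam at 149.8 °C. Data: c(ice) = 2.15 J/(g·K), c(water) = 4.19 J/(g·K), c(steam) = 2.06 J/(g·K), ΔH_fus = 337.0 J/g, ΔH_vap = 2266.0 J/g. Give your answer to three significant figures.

q1 (heat ice -13.5→0.0 °C): 117.4 × 2.15 × 13.5 = 3408 J
q2 (melt at 0 °C): 117.4 × 337.0 = 39564 J
q3 (heat water 0.0→100.0 °C): 117.4 × 4.19 × 100.0 = 49191 J
q4 (vaporize at 100 °C): 117.4 × 2266.0 = 266028 J
q5 (heat steam 100.0→149.8 °C): 117.4 × 2.06 × 49.8 = 12044 J
Total: 3408 + 39564 + 49191 + 266028 + 12044 = 370235 J = 370 kJ

q = 370 kJ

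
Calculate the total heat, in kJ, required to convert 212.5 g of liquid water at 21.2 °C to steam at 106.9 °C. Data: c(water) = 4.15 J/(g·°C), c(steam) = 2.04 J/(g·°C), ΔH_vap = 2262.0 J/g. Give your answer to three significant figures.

q = 553 kJ

q1 (heat water 21.2→100.0 °C): 212.5 × 4.15 × 78.8 = 69492 J
q2 (vaporize at 100 °C): 212.5 × 2262.0 = 480675 J
q3 (heat steam 100.0→106.9 °C): 212.5 × 2.04 × 6.9 = 2991 J
Total: 69492 + 480675 + 2991 = 553158 J = 553 kJ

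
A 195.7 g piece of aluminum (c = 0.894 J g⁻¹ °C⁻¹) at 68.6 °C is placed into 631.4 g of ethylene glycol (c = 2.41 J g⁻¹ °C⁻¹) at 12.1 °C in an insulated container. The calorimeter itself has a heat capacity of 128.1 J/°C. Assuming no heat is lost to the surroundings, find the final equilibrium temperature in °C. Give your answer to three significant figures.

T_f = 17.5 °C

Heat lost by aluminum = heat gained by ethylene glycol + calorimeter.
(195.7)(0.894)(68.6 − T) = [(631.4)(2.41) + 128.1](T − 12.1)
174.9558 (68.6 − T) = 1649.774 (T − 12.1)
12002 − 174.9558 T = 1649.774 T − 19962
31964 = 1824.7298 T
T = 17.52 °C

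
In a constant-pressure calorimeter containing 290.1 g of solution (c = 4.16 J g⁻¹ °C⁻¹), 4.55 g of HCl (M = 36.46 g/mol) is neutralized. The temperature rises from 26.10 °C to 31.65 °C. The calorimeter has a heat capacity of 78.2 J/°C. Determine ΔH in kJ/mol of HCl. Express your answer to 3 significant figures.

|ΔT| = |31.65 − 26.10| = 5.55 °C
|q_surr| = (290.1 × 4.16 + 78.2) × 5.55 = 1285.016 × 5.55 = 7132 J
n(HCl) = 4.55 / 36.46 = 0.1248 mol
Temperature rose, so q_rxn = −|q_surr| = -7.132 kJ
ΔH = q_rxn / n = -57.147 kJ/mol

ΔH = -57.1 kJ/mol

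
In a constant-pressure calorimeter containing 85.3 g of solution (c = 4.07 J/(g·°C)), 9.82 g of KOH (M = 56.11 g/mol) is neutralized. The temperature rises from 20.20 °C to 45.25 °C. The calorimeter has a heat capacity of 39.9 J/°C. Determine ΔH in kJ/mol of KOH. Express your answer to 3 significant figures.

|ΔT| = |45.25 − 20.20| = 25.05 °C
|q_surr| = (85.3 × 4.07 + 39.9) × 25.05 = 387.071 × 25.05 = 9696 J
n(KOH) = 9.82 / 56.11 = 0.1750 mol
Temperature rose, so q_rxn = −|q_surr| = -9.696 kJ
ΔH = q_rxn / n = -55.41 kJ/mol

ΔH = -55.4 kJ/mol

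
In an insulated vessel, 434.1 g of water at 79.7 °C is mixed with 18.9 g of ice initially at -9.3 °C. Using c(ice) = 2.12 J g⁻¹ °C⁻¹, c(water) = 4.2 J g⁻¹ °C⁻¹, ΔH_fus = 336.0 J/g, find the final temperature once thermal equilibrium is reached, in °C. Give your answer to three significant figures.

Heat to bring ice to 0 °C and melt it: q₁ = 18.9×2.12×9.3 + 18.9×336.0 = 6723.0 J
Heat the water can supply cooling to 0 °C: 434.1×4.2×79.7 = 145311 J > q₁, so all ice melts.
Energy balance: 434.1×4.2×(79.7 − T) = 6723.0 + 18.9×4.2×(T − 0)
1823.22(79.7 − T) = 6723.0 + 79.38 T
145311 − 6723.0 = 1902.60 T
T = 138588.0 / 1902.60 = 72.84 °C

T_f = 72.8 °C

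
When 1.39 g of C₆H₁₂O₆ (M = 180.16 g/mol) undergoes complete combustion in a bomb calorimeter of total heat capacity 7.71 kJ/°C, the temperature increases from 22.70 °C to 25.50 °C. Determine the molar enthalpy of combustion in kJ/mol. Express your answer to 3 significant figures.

ΔH = -2800 kJ/mol

ΔT = 25.50 − 22.70 = 2.80 °C
q_cal = C_cal × ΔT = 7.71 × 2.80 = 21.588 kJ
n = 1.39 / 180.16 = 0.007715 mol
q_rxn = −q_cal = -21.588 kJ
ΔH = -21.588 / 0.007715 = -2798 kJ/mol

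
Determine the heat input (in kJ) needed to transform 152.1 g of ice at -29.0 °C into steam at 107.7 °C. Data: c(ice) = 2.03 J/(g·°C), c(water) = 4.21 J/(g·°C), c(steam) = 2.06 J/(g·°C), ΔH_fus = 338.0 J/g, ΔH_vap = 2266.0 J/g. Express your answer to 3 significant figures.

q = 471 kJ

q1 (heat ice -29.0→0.0 °C): 152.1 × 2.03 × 29.0 = 8954 J
q2 (melt at 0 °C): 152.1 × 338.0 = 51410 J
q3 (heat water 0.0→100.0 °C): 152.1 × 4.21 × 100.0 = 64034 J
q4 (vaporize at 100 °C): 152.1 × 2266.0 = 344659 J
q5 (heat steam 100.0→107.7 °C): 152.1 × 2.06 × 7.7 = 2413 J
Total: 8954 + 51410 + 64034 + 344659 + 2413 = 471470 J = 471 kJ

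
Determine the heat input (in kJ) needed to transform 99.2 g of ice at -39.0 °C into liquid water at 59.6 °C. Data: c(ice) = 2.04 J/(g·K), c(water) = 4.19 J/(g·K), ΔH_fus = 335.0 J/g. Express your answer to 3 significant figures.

q = 65.9 kJ

q1 (heat ice -39.0→0.0 °C): 99.2 × 2.04 × 39.0 = 7892 J
q2 (melt at 0 °C): 99.2 × 335.0 = 33232 J
q3 (heat water 0.0→59.6 °C): 99.2 × 4.19 × 59.6 = 24773 J
Total: 7892 + 33232 + 24773 = 65897 J = 65.9 kJ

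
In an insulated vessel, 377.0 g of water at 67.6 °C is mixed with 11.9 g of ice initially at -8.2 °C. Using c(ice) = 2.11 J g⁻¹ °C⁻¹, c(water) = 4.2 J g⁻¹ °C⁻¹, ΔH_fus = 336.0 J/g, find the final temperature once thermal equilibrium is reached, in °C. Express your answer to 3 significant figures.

T_f = 63.0 °C

Heat to bring ice to 0 °C and melt it: q₁ = 11.9×2.11×8.2 + 11.9×336.0 = 4204.3 J
Heat the water can supply cooling to 0 °C: 377.0×4.2×67.6 = 107038 J > q₁, so all ice melts.
Energy balance: 377.0×4.2×(67.6 − T) = 4204.3 + 11.9×4.2×(T − 0)
1583.4(67.6 − T) = 4204.3 + 49.98 T
107038 − 4204.3 = 1633.38 T
T = 102833.7 / 1633.38 = 62.96 °C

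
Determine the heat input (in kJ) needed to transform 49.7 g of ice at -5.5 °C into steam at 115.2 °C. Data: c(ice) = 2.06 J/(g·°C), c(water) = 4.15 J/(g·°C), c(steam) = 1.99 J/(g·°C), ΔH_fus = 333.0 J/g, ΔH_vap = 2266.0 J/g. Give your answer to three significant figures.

q1 (heat ice -5.5→0.0 °C): 49.7 × 2.06 × 5.5 = 563 J
q2 (melt at 0 °C): 49.7 × 333.0 = 16550 J
q3 (heat water 0.0→100.0 °C): 49.7 × 4.15 × 100.0 = 20626 J
q4 (vaporize at 100 °C): 49.7 × 2266.0 = 112620 J
q5 (heat steam 100.0→115.2 °C): 49.7 × 1.99 × 15.2 = 1503 J
Total: 563 + 16550 + 20626 + 112620 + 1503 = 151862 J = 152 kJ

q = 152 kJ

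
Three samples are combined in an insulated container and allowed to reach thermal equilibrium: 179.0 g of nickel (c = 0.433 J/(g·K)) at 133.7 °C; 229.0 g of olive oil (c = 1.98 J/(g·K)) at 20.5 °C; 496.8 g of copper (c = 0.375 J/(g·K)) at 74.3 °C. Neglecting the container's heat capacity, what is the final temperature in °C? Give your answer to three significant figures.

Σ mᵢcᵢ(T − Tᵢ) = 0  ⇒  T = Σ mᵢcᵢTᵢ / Σ mᵢcᵢ
Σ mᵢcᵢ = 179.0×0.433 + 229.0×1.98 + 496.8×0.375 = 717.227
Σ mᵢcᵢTᵢ = 77.507×133.7 + 453.42×20.5 + 186.3×74.3 = 33500
T = 33500 / 717.227 = 46.71 °C

T_f = 46.7 °C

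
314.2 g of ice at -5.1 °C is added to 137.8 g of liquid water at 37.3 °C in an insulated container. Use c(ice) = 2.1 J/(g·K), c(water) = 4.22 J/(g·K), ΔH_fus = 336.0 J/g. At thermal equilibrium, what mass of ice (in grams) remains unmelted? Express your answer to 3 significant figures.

Heat to warm all ice to 0 °C: 314.2×2.1×5.1 = 3365.1 J
Heat released by water cooling to 0 °C: 137.8×4.22×37.3 = 21691 J
21691 J < 3365.1 + 314.2×336.0 = 108936.3 J, so not all ice melts; final T = 0 °C.
Heat left for melting: 21691 − 3365.1 = 18325.9 J
Mass melted = 18325.9 / 336.0 = 54.54 g
Ice remaining = 314.2 − 54.54 = 259.66 g

m_ice remaining = 260 g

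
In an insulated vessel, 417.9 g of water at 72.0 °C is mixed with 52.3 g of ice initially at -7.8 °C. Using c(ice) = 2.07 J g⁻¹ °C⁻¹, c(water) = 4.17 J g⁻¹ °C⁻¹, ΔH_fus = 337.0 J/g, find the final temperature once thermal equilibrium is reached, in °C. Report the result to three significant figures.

T_f = 54.6 °C

Heat to bring ice to 0 °C and melt it: q₁ = 52.3×2.07×7.8 + 52.3×337.0 = 18470 J
Heat the water can supply cooling to 0 °C: 417.9×4.17×72.0 = 125470 J > q₁, so all ice melts.
Energy balance: 417.9×4.17×(72.0 − T) = 18470 + 52.3×4.17×(T − 0)
1742.643(72.0 − T) = 18470 + 218.091 T
125470 − 18470 = 1960.734 T
T = 107000 / 1960.734 = 54.57 °C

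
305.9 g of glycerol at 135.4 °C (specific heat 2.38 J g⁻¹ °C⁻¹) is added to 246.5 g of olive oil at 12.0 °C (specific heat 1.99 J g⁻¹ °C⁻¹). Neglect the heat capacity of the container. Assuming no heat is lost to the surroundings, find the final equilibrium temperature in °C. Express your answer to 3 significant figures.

Heat lost by glycerol = heat gained by olive oil.
(305.9)(2.38)(135.4 − T) = (246.5)(1.99)(T − 12.0)
728.042 (135.4 − T) = 490.535 (T − 12.0)
98577 − 728.042 T = 490.535 T − 5886.4
104463.4 = 1218.577 T
T = 85.73 °C

T_f = 85.7 °C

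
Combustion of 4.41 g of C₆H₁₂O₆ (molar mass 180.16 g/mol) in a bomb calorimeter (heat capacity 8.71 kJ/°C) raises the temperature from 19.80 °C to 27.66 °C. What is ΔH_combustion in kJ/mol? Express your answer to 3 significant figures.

ΔH = -2800 kJ/mol

ΔT = 27.66 − 19.80 = 7.86 °C
q_cal = C_cal × ΔT = 8.71 × 7.86 = 68.4606 kJ
n = 4.41 / 180.16 = 0.02448 mol
q_rxn = −q_cal = -68.4606 kJ
ΔH = -68.4606 / 0.02448 = -2797 kJ/mol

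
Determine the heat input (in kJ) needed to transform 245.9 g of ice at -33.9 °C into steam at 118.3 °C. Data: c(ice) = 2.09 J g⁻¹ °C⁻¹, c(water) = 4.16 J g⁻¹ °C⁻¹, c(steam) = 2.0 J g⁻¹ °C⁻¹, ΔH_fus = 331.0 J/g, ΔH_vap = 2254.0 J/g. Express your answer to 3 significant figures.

q = 764 kJ

q1 (heat ice -33.9→0.0 °C): 245.9 × 2.09 × 33.9 = 17422 J
q2 (melt at 0 °C): 245.9 × 331.0 = 81393 J
q3 (heat water 0.0→100.0 °C): 245.9 × 4.16 × 100.0 = 102294 J
q4 (vaporize at 100 °C): 245.9 × 2254.0 = 554259 J
q5 (heat steam 100.0→118.3 °C): 245.9 × 2.0 × 18.3 = 9000 J
Total: 17422 + 81393 + 102294 + 554259 + 9000 = 764368 J = 764 kJ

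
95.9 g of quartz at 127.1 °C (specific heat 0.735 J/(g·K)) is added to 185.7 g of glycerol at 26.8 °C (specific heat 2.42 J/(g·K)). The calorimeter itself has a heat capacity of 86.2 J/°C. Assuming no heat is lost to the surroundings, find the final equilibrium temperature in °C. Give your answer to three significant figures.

T_f = 38.5 °C

Heat lost by quartz = heat gained by glycerol + calorimeter.
(95.9)(0.735)(127.1 − T) = [(185.7)(2.42) + 86.2](T − 26.8)
70.4865 (127.1 − T) = 535.594 (T − 26.8)
8958.8 − 70.4865 T = 535.594 T − 14354
23312.8 = 606.0805 T
T = 38.46 °C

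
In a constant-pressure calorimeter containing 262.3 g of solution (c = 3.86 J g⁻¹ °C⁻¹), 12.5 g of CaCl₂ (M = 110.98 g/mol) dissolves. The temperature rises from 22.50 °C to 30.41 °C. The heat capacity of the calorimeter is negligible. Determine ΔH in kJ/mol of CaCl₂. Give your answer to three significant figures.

|ΔT| = |30.41 − 22.50| = 7.91 °C
|q_surr| = (262.3 × 3.86) × 7.91 = 1012.478 × 7.91 = 8009 J
n(CaCl₂) = 12.5 / 110.98 = 0.1126 mol
Temperature rose, so q_rxn = −|q_surr| = -8.009 kJ
ΔH = q_rxn / n = -71.13 kJ/mol

ΔH = -71.1 kJ/mol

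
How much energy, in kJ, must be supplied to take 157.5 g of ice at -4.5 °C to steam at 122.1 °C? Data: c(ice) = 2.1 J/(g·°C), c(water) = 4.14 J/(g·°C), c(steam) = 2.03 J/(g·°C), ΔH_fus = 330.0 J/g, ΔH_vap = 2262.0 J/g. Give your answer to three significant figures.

q = 482 kJ

q1 (heat ice -4.5→0.0 °C): 157.5 × 2.1 × 4.5 = 1488 J
q2 (melt at 0 °C): 157.5 × 330.0 = 51975 J
q3 (heat water 0.0→100.0 °C): 157.5 × 4.14 × 100.0 = 65205 J
q4 (vaporize at 100 °C): 157.5 × 2262.0 = 356265 J
q5 (heat steam 100.0→122.1 °C): 157.5 × 2.03 × 22.1 = 7066 J
Total: 1488 + 51975 + 65205 + 356265 + 7066 = 481999 J = 482 kJ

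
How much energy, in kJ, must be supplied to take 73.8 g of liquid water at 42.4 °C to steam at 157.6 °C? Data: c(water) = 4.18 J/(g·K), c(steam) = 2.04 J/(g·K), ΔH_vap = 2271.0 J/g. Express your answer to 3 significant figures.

q = 194 kJ

q1 (heat water 42.4→100.0 °C): 73.8 × 4.18 × 57.6 = 17769 J
q2 (vaporize at 100 °C): 73.8 × 2271.0 = 167600 J
q3 (heat steam 100.0→157.6 °C): 73.8 × 2.04 × 57.6 = 8672 J
Total: 17769 + 167600 + 8672 = 194041 J = 194 kJ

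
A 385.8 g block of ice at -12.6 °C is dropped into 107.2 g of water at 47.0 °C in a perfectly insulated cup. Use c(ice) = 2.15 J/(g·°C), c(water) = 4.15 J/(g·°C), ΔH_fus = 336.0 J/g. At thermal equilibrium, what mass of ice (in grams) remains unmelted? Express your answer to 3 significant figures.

Heat to warm all ice to 0 °C: 385.8×2.15×12.6 = 10451 J
Heat released by water cooling to 0 °C: 107.2×4.15×47.0 = 20909 J
20909 J < 10451 + 385.8×336.0 = 140079.8 J, so not all ice melts; final T = 0 °C.
Heat left for melting: 20909 − 10451 = 10458 J
Mass melted = 10458 / 336.0 = 31.13 g
Ice remaining = 385.8 − 31.13 = 354.67 g

m_ice remaining = 355 g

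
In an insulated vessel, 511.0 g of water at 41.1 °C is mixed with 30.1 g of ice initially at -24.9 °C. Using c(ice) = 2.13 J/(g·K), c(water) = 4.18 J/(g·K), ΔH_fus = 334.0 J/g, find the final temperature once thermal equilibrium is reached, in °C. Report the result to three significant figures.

Heat to bring ice to 0 °C and melt it: q₁ = 30.1×2.13×24.9 + 30.1×334.0 = 11650 J
Heat the water can supply cooling to 0 °C: 511.0×4.18×41.1 = 87788.8 J > q₁, so all ice melts.
Energy balance: 511.0×4.18×(41.1 − T) = 11650 + 30.1×4.18×(T − 0)
2135.98(41.1 − T) = 11650 + 125.818 T
87788.8 − 11650 = 2261.798 T
T = 76138.8 / 2261.798 = 33.66 °C

T_f = 33.7 °C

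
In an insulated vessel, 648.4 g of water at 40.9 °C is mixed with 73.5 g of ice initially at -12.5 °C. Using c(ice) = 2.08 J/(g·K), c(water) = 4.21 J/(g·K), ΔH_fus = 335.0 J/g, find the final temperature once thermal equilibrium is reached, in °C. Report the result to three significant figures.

T_f = 28.0 °C

Heat to bring ice to 0 °C and melt it: q₁ = 73.5×2.08×12.5 + 73.5×335.0 = 26534 J
Heat the water can supply cooling to 0 °C: 648.4×4.21×40.9 = 111647 J > q₁, so all ice melts.
Energy balance: 648.4×4.21×(40.9 − T) = 26534 + 73.5×4.21×(T − 0)
2729.764(40.9 − T) = 26534 + 309.435 T
111647 − 26534 = 3039.199 T
T = 85113 / 3039.199 = 28.01 °C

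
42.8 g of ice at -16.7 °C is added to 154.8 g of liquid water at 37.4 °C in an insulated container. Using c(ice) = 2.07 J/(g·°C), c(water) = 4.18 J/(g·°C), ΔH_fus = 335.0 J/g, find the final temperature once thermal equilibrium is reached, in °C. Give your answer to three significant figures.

Heat to bring ice to 0 °C and melt it: q₁ = 42.8×2.07×16.7 + 42.8×335.0 = 15818 J
Heat the water can supply cooling to 0 °C: 154.8×4.18×37.4 = 24200.2 J > q₁, so all ice melts.
Energy balance: 154.8×4.18×(37.4 − T) = 15818 + 42.8×4.18×(T − 0)
647.064(37.4 − T) = 15818 + 178.904 T
24200.2 − 15818 = 825.968 T
T = 8382.2 / 825.968 = 10.148 °C

T_f = 10.1 °C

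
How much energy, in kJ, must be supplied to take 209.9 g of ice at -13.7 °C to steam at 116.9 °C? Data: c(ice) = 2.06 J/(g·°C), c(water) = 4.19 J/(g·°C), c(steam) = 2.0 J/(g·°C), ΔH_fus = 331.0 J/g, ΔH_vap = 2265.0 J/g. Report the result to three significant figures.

q = 646 kJ

q1 (heat ice -13.7→0.0 °C): 209.9 × 2.06 × 13.7 = 5924 J
q2 (melt at 0 °C): 209.9 × 331.0 = 69477 J
q3 (heat water 0.0→100.0 °C): 209.9 × 4.19 × 100.0 = 87948 J
q4 (vaporize at 100 °C): 209.9 × 2265.0 = 475424 J
q5 (heat steam 100.0→116.9 °C): 209.9 × 2.0 × 16.9 = 7095 J
Total: 5924 + 69477 + 87948 + 475424 + 7095 = 645868 J = 646 kJ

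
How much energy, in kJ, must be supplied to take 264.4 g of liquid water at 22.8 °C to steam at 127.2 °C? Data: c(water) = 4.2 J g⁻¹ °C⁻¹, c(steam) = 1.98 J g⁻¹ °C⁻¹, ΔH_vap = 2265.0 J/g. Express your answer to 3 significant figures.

q = 699 kJ

q1 (heat water 22.8→100.0 °C): 264.4 × 4.2 × 77.2 = 85729 J
q2 (vaporize at 100 °C): 264.4 × 2265.0 = 598866 J
q3 (heat steam 100.0→127.2 °C): 264.4 × 1.98 × 27.2 = 14240 J
Total: 85729 + 598866 + 14240 = 698835 J = 699 kJ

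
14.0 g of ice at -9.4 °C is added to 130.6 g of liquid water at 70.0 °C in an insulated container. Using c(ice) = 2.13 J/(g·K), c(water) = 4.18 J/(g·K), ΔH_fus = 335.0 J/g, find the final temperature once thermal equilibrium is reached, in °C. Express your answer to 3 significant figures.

T_f = 55.0 °C

Heat to bring ice to 0 °C and melt it: q₁ = 14.0×2.13×9.4 + 14.0×335.0 = 4970.3 J
Heat the water can supply cooling to 0 °C: 130.6×4.18×70.0 = 38213.6 J > q₁, so all ice melts.
Energy balance: 130.6×4.18×(70.0 − T) = 4970.3 + 14.0×4.18×(T − 0)
545.908(70.0 − T) = 4970.3 + 58.52 T
38213.6 − 4970.3 = 604.428 T
T = 33243.3 / 604.428 = 55.00 °C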